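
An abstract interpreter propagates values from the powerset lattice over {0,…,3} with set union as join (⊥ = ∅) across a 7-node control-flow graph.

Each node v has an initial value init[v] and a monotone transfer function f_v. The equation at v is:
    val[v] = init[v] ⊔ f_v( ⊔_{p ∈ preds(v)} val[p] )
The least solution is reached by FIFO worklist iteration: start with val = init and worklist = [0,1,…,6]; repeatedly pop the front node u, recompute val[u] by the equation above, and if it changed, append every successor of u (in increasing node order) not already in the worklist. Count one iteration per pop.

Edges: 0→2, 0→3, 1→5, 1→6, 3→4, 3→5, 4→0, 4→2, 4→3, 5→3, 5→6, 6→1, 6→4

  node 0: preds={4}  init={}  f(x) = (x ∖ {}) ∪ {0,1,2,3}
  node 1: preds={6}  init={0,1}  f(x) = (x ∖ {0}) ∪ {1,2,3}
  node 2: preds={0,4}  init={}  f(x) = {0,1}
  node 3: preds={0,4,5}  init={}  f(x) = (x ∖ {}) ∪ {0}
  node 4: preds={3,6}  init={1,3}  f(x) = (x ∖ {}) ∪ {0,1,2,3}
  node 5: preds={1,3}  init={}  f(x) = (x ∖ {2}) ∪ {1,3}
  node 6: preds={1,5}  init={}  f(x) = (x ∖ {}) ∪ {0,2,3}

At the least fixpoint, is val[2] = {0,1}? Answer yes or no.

yes

Worklist (12 pops):
  #1 pop 0: in={1,3} → {0,1,2,3} (was {}); enqueue []
  #2 pop 1: in={} → {0,1,2,3} (was {0,1}); enqueue []
  #3 pop 2: in={0,1,2,3} → {0,1} (was {}); enqueue []
  #4 pop 3: in={0,1,2,3} → {0,1,2,3} (was {}); enqueue []
  #5 pop 4: in={0,1,2,3} → {0,1,2,3} (was {1,3}); enqueue [0,2,3]
  #6 pop 5: in={0,1,2,3} → {0,1,3} (was {}); enqueue []
  #7 pop 6: in={0,1,2,3} → {0,1,2,3} (was {}); enqueue [1,4]
  #8 pop 0: in={0,1,2,3} → {0,1,2,3} (no change)
  #9 pop 2: in={0,1,2,3} → {0,1} (no change)
  #10 pop 3: in={0,1,2,3} → {0,1,2,3} (no change)
  #11 pop 1: in={0,1,2,3} → {0,1,2,3} (no change)
  #12 pop 4: in={0,1,2,3} → {0,1,2,3} (no change)

Fixpoint:
  val[0] = {0,1,2,3}
  val[1] = {0,1,2,3}
  val[2] = {0,1}
  val[3] = {0,1,2,3}
  val[4] = {0,1,2,3}
  val[5] = {0,1,3}
  val[6] = {0,1,2,3}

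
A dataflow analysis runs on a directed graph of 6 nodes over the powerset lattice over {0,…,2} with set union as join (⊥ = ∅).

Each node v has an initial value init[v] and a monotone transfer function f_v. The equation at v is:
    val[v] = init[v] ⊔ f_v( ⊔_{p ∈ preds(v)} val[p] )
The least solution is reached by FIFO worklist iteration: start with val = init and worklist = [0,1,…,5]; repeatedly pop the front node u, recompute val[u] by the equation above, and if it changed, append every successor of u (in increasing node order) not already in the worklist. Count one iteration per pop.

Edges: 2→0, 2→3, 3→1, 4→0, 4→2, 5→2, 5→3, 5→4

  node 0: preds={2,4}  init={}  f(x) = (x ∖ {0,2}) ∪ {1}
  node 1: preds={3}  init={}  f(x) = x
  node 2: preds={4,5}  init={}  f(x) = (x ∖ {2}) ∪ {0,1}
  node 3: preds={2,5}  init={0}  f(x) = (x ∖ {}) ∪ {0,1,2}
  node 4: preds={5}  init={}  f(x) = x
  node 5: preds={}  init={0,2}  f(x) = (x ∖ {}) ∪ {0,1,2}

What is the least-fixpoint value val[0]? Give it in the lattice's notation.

Worklist (13 pops):
  #1 pop 0: in={} → {1} (was {}); enqueue []
  #2 pop 1: in={0} → {0} (was {}); enqueue []
  #3 pop 2: in={0,2} → {0,1} (was {}); enqueue [0]
  #4 pop 3: in={0,1,2} → {0,1,2} (was {0}); enqueue [1]
  #5 pop 4: in={0,2} → {0,2} (was {}); enqueue [2]
  #6 pop 5: in={} → {0,1,2} (was {0,2}); enqueue [3,4]
  #7 pop 0: in={0,1,2} → {1} (no change)
  #8 pop 1: in={0,1,2} → {0,1,2} (was {0}); enqueue []
  #9 pop 2: in={0,1,2} → {0,1} (no change)
  #10 pop 3: in={0,1,2} → {0,1,2} (no change)
  #11 pop 4: in={0,1,2} → {0,1,2} (was {0,2}); enqueue [0,2]
  #12 pop 0: in={0,1,2} → {1} (no change)
  #13 pop 2: in={0,1,2} → {0,1} (no change)

Fixpoint:
  val[0] = {1}
  val[1] = {0,1,2}
  val[2] = {0,1}
  val[3] = {0,1,2}
  val[4] = {0,1,2}
  val[5] = {0,1,2}

{1}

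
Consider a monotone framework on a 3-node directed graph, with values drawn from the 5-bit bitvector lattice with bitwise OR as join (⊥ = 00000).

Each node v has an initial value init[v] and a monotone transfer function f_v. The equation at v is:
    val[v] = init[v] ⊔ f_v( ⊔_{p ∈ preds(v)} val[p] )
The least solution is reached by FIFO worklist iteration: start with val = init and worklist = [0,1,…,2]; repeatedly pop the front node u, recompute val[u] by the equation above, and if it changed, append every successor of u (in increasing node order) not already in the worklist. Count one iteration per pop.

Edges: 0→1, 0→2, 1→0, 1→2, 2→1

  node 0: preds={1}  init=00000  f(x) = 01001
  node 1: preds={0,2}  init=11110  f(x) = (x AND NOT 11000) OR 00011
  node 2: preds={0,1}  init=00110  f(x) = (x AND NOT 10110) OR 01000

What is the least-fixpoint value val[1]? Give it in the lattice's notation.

Iteration log — 5 steps:
  step 1. node 0  ⊔preds=11110  new=01001  old=00000  +wl: 
  step 2. node 1  ⊔preds=01111  new=11111  old=11110  +wl: 0
  step 3. node 2  ⊔preds=11111  new=01111  old=00110  +wl: 1
  step 4. node 0  ⊔preds=11111  new=01001  stable
  step 5. node 1  ⊔preds=01111  new=11111  stable

Least fixpoint reached:
  node 0: 01001
  node 1: 11111
  node 2: 01111

11111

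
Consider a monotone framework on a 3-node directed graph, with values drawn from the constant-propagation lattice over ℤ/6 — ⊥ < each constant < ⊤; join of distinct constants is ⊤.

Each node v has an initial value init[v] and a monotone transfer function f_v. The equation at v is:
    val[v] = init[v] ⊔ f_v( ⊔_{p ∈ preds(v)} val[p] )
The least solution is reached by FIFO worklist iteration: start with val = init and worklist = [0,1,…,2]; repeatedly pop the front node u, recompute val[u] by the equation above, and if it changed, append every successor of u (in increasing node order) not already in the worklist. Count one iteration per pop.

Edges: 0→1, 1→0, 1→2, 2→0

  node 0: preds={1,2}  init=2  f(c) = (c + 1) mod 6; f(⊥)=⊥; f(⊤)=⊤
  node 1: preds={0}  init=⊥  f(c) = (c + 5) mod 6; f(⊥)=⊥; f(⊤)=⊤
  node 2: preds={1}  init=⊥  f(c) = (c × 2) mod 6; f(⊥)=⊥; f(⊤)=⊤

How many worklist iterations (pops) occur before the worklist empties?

Worklist (8 pops):
  #1 pop 0: in=⊥ → 2 (no change)
  #2 pop 1: in=2 → 1 (was ⊥); enqueue [0]
  #3 pop 2: in=1 → 2 (was ⊥); enqueue []
  #4 pop 0: in=⊤ → ⊤ (was 2); enqueue [1]
  #5 pop 1: in=⊤ → ⊤ (was 1); enqueue [0,2]
  #6 pop 0: in=⊤ → ⊤ (no change)
  #7 pop 2: in=⊤ → ⊤ (was 2); enqueue [0]
  #8 pop 0: in=⊤ → ⊤ (no change)

Fixpoint:
  val[0] = ⊤
  val[1] = ⊤
  val[2] = ⊤

8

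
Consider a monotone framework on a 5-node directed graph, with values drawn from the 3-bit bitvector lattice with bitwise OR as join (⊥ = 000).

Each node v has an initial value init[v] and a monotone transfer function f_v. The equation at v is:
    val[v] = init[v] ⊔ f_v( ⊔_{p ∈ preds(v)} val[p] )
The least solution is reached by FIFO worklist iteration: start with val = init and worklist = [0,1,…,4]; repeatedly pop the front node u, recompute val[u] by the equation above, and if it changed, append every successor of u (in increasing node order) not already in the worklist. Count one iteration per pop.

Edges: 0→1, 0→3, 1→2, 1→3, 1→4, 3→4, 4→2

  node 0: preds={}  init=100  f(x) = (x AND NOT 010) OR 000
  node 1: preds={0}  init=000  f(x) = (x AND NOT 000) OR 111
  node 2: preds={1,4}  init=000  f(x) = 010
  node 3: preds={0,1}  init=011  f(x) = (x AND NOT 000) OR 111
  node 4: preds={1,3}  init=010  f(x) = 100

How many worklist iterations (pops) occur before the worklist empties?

Iteration log — 6 steps:
  step 1. node 0  ⊔preds=000  new=100  stable
  step 2. node 1  ⊔preds=100  new=111  old=000  +wl: 
  step 3. node 2  ⊔preds=111  new=010  old=000  +wl: 
  step 4. node 3  ⊔preds=111  new=111  old=011  +wl: 
  step 5. node 4  ⊔preds=111  new=110  old=010  +wl: 2
  step 6. node 2  ⊔preds=111  new=010  stable

Least fixpoint reached:
  node 0: 100
  node 1: 111
  node 2: 010
  node 3: 111
  node 4: 110

6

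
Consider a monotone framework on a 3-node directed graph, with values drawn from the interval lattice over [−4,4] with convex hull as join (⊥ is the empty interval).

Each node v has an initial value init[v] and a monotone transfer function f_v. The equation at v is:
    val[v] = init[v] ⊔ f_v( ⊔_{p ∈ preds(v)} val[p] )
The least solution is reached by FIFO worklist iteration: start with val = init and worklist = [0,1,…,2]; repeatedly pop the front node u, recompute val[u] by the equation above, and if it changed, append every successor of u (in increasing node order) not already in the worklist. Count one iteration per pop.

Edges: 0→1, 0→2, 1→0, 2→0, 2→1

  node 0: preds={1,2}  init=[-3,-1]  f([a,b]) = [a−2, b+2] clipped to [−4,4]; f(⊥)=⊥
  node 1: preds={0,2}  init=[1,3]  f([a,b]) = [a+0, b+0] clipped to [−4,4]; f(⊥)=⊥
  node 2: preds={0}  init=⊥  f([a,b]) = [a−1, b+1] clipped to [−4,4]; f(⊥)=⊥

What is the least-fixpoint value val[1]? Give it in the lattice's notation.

[-4,4]

Trace (7 dequeues):
  [1] u=0 | in [1,3] | out [-3,4] | prev [-3,-1] | push {}
  [2] u=1 | in [-3,4] | out [-3,4] | prev [1,3] | push {0}
  [3] u=2 | in [-3,4] | out [-4,4] | prev ⊥ | push {1}
  [4] u=0 | in [-4,4] | out [-4,4] | prev [-3,4] | push {2}
  [5] u=1 | in [-4,4] | out [-4,4] | prev [-3,4] | push {0}
  [6] u=2 | in [-4,4] | out [-4,4] | ==
  [7] u=0 | in [-4,4] | out [-4,4] | ==

Converged values:
  [0] [-4,4]
  [1] [-4,4]
  [2] [-4,4]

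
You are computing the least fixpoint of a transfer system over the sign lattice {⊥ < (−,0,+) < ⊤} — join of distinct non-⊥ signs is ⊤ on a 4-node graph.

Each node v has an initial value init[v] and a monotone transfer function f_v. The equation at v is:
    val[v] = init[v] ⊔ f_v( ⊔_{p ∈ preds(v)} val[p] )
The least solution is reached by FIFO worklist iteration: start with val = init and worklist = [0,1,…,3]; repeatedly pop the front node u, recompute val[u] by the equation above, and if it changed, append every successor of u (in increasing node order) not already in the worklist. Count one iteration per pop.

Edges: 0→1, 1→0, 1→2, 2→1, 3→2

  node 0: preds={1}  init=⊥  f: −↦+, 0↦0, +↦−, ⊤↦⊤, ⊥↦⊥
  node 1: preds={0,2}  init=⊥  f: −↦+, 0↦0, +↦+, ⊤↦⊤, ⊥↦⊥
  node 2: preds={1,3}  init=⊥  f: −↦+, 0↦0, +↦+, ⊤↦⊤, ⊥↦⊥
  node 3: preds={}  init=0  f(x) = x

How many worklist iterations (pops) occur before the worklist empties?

Iteration log — 8 steps:
  step 1. node 0  ⊔preds=⊥  new=⊥  stable
  step 2. node 1  ⊔preds=⊥  new=⊥  stable
  step 3. node 2  ⊔preds=0  new=0  old=⊥  +wl: 1
  step 4. node 3  ⊔preds=⊥  new=0  stable
  step 5. node 1  ⊔preds=0  new=0  old=⊥  +wl: 0,2
  step 6. node 0  ⊔preds=0  new=0  old=⊥  +wl: 1
  step 7. node 2  ⊔preds=0  new=0  stable
  step 8. node 1  ⊔preds=0  new=0  stable

Least fixpoint reached:
  node 0: 0
  node 1: 0
  node 2: 0
  node 3: 0

8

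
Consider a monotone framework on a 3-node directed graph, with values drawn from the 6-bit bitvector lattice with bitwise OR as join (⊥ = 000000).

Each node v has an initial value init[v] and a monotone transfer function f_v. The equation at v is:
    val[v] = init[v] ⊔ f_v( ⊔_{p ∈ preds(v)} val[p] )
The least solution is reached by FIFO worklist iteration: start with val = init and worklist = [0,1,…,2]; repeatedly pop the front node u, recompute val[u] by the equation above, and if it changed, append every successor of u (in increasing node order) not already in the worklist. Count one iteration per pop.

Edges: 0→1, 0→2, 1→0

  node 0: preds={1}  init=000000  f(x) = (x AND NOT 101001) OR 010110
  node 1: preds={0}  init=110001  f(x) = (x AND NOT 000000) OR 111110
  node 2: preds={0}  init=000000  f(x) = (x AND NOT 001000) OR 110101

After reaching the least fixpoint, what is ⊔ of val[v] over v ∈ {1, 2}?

111111

Iteration log — 4 steps:
  step 1. node 0  ⊔preds=110001  new=010110  old=000000  +wl: 
  step 2. node 1  ⊔preds=010110  new=111111  old=110001  +wl: 0
  step 3. node 2  ⊔preds=010110  new=110111  old=000000  +wl: 
  step 4. node 0  ⊔preds=111111  new=010110  stable

Least fixpoint reached:
  node 0: 010110
  node 1: 111111
  node 2: 110111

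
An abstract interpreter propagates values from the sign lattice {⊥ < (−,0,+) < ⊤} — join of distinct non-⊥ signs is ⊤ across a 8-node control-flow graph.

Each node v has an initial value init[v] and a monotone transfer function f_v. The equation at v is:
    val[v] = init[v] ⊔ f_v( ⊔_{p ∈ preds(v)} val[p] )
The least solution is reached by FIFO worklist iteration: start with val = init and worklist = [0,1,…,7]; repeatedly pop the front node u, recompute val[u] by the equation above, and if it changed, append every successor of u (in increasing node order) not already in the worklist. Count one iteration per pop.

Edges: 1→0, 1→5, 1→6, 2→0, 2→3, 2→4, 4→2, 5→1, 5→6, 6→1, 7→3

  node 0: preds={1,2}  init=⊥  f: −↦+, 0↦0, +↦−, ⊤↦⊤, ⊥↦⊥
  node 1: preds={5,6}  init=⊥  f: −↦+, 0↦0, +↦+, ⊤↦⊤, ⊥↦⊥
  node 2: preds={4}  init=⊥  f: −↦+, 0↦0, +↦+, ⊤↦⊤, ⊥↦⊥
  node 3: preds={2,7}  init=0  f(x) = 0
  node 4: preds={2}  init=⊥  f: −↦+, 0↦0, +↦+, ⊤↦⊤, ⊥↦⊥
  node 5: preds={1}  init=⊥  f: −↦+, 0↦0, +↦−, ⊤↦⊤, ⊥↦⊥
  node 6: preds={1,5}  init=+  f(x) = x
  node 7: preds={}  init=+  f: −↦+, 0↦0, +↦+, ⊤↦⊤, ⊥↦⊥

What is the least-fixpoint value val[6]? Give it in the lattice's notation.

⊤

Worklist (14 pops):
  #1 pop 0: in=⊥ → ⊥ (no change)
  #2 pop 1: in=+ → + (was ⊥); enqueue [0]
  #3 pop 2: in=⊥ → ⊥ (no change)
  #4 pop 3: in=+ → 0 (no change)
  #5 pop 4: in=⊥ → ⊥ (no change)
  #6 pop 5: in=+ → − (was ⊥); enqueue [1]
  #7 pop 6: in=⊤ → ⊤ (was +); enqueue []
  #8 pop 7: in=⊥ → + (no change)
  #9 pop 0: in=+ → − (was ⊥); enqueue []
  #10 pop 1: in=⊤ → ⊤ (was +); enqueue [0,5,6]
  #11 pop 0: in=⊤ → ⊤ (was −); enqueue []
  #12 pop 5: in=⊤ → ⊤ (was −); enqueue [1]
  #13 pop 6: in=⊤ → ⊤ (no change)
  #14 pop 1: in=⊤ → ⊤ (no change)

Fixpoint:
  val[0] = ⊤
  val[1] = ⊤
  val[2] = ⊥
  val[3] = 0
  val[4] = ⊥
  val[5] = ⊤
  val[6] = ⊤
  val[7] = +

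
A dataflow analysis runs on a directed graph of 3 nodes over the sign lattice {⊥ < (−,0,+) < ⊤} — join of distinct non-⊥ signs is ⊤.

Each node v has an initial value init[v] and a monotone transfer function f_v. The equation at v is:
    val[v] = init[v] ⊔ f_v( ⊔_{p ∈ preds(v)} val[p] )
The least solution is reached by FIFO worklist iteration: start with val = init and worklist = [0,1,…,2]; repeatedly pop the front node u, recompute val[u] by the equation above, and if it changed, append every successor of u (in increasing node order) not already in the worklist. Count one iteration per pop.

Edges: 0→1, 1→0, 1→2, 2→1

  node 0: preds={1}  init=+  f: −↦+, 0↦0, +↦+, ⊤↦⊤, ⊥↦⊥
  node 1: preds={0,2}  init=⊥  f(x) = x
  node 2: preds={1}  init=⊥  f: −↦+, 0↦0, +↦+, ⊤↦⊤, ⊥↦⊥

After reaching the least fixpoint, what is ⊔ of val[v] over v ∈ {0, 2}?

Trace (5 dequeues):
  [1] u=0 | in ⊥ | out + | ==
  [2] u=1 | in + | out + | prev ⊥ | push {0}
  [3] u=2 | in + | out + | prev ⊥ | push {1}
  [4] u=0 | in + | out + | ==
  [5] u=1 | in + | out + | ==

Converged values:
  [0] +
  [1] +
  [2] +

+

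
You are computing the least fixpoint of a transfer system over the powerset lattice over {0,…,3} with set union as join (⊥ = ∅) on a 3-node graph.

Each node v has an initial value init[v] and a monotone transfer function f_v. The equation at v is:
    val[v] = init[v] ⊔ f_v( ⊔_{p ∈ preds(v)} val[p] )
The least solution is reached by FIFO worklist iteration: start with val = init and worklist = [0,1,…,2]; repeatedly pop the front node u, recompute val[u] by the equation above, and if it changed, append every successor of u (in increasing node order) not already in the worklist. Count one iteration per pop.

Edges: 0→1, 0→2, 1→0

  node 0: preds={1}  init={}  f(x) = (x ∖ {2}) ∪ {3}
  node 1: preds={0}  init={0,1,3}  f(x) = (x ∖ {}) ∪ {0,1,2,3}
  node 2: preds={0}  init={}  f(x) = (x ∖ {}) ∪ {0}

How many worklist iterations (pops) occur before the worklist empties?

4

Iteration log — 4 steps:
  step 1. node 0  ⊔preds={0,1,3}  new={0,1,3}  old={}  +wl: 
  step 2. node 1  ⊔preds={0,1,3}  new={0,1,2,3}  old={0,1,3}  +wl: 0
  step 3. node 2  ⊔preds={0,1,3}  new={0,1,3}  old={}  +wl: 
  step 4. node 0  ⊔preds={0,1,2,3}  new={0,1,3}  stable

Least fixpoint reached:
  node 0: {0,1,3}
  node 1: {0,1,2,3}
  node 2: {0,1,3}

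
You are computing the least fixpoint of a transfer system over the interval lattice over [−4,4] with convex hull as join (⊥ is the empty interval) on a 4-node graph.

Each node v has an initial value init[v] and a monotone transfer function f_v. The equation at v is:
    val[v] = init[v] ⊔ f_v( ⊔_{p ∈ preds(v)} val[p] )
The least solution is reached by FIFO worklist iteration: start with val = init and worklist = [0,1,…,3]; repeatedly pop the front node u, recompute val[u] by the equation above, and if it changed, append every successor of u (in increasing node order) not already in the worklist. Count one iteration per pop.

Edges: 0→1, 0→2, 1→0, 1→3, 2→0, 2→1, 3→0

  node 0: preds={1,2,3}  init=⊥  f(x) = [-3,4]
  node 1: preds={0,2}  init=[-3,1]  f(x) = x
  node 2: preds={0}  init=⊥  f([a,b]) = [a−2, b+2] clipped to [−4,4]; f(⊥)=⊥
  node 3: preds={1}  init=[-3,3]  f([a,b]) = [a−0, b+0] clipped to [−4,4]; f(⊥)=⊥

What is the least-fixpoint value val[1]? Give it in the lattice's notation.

Trace (9 dequeues):
  [1] u=0 | in [-3,3] | out [-3,4] | prev ⊥ | push {}
  [2] u=1 | in [-3,4] | out [-3,4] | prev [-3,1] | push {0}
  [3] u=2 | in [-3,4] | out [-4,4] | prev ⊥ | push {1}
  [4] u=3 | in [-3,4] | out [-3,4] | prev [-3,3] | push {}
  [5] u=0 | in [-4,4] | out [-3,4] | ==
  [6] u=1 | in [-4,4] | out [-4,4] | prev [-3,4] | push {0,3}
  [7] u=0 | in [-4,4] | out [-3,4] | ==
  [8] u=3 | in [-4,4] | out [-4,4] | prev [-3,4] | push {0}
  [9] u=0 | in [-4,4] | out [-3,4] | ==

Converged values:
  [0] [-3,4]
  [1] [-4,4]
  [2] [-4,4]
  [3] [-4,4]

[-4,4]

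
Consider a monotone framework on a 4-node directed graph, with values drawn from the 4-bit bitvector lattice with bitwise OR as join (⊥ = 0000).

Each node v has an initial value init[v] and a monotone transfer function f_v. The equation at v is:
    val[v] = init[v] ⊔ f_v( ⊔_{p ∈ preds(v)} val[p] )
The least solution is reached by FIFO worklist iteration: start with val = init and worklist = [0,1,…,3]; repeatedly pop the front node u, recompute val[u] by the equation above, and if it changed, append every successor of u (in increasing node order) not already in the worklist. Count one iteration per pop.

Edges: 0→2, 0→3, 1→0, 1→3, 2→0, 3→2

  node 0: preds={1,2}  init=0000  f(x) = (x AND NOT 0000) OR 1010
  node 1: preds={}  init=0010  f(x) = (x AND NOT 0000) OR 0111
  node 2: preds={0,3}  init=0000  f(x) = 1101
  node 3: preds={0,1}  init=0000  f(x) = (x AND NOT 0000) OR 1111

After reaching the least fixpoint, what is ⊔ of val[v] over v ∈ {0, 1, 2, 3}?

1111

Trace (7 dequeues):
  [1] u=0 | in 0010 | out 1010 | prev 0000 | push {}
  [2] u=1 | in 0000 | out 0111 | prev 0010 | push {0}
  [3] u=2 | in 1010 | out 1101 | prev 0000 | push {}
  [4] u=3 | in 1111 | out 1111 | prev 0000 | push {2}
  [5] u=0 | in 1111 | out 1111 | prev 1010 | push {3}
  [6] u=2 | in 1111 | out 1101 | ==
  [7] u=3 | in 1111 | out 1111 | ==

Converged values:
  [0] 1111
  [1] 0111
  [2] 1101
  [3] 1111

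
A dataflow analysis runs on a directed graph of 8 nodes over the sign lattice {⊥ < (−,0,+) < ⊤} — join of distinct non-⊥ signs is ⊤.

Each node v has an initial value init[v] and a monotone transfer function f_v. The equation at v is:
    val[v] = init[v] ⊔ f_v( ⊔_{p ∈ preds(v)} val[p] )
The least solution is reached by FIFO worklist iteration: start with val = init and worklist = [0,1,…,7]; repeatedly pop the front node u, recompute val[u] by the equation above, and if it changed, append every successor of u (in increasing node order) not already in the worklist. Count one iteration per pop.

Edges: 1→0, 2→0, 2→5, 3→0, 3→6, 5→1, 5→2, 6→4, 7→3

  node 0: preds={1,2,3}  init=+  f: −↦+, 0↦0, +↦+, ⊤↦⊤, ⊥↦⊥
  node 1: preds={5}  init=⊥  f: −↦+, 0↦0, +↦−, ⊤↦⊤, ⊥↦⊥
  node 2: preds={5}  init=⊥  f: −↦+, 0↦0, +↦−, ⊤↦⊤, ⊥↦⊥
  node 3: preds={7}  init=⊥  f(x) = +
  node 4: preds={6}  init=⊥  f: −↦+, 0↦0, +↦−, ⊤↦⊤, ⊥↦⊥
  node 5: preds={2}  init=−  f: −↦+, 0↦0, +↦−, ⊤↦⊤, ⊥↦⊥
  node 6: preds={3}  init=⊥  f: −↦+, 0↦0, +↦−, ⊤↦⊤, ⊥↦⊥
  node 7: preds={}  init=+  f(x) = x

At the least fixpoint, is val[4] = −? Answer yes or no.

no

Trace (10 dequeues):
  [1] u=0 | in ⊥ | out + | ==
  [2] u=1 | in − | out + | prev ⊥ | push {0}
  [3] u=2 | in − | out + | prev ⊥ | push {}
  [4] u=3 | in + | out + | prev ⊥ | push {}
  [5] u=4 | in ⊥ | out ⊥ | ==
  [6] u=5 | in + | out − | ==
  [7] u=6 | in + | out − | prev ⊥ | push {4}
  [8] u=7 | in ⊥ | out + | ==
  [9] u=0 | in + | out + | ==
  [10] u=4 | in − | out + | prev ⊥ | push {}

Converged values:
  [0] +
  [1] +
  [2] +
  [3] +
  [4] +
  [5] −
  [6] −
  [7] +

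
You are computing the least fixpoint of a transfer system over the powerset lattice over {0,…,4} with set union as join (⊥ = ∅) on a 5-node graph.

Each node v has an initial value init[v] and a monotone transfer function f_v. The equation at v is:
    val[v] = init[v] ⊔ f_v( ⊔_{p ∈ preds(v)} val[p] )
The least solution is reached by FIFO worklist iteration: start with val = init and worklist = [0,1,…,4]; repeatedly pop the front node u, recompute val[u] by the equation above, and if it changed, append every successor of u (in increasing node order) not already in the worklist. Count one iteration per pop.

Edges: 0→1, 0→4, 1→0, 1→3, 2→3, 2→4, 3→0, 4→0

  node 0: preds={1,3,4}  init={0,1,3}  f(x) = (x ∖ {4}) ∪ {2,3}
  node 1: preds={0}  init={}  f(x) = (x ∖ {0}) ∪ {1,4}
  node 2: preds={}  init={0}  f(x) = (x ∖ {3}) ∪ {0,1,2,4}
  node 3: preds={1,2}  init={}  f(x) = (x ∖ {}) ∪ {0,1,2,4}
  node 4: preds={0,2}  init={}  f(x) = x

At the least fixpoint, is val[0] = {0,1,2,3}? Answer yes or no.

yes

Iteration log — 6 steps:
  step 1. node 0  ⊔preds={}  new={0,1,2,3}  old={0,1,3}  +wl: 
  step 2. node 1  ⊔preds={0,1,2,3}  new={1,2,3,4}  old={}  +wl: 0
  step 3. node 2  ⊔preds={}  new={0,1,2,4}  old={0}  +wl: 
  step 4. node 3  ⊔preds={0,1,2,3,4}  new={0,1,2,3,4}  old={}  +wl: 
  step 5. node 4  ⊔preds={0,1,2,3,4}  new={0,1,2,3,4}  old={}  +wl: 
  step 6. node 0  ⊔preds={0,1,2,3,4}  new={0,1,2,3}  stable

Least fixpoint reached:
  node 0: {0,1,2,3}
  node 1: {1,2,3,4}
  node 2: {0,1,2,4}
  node 3: {0,1,2,3,4}
  node 4: {0,1,2,3,4}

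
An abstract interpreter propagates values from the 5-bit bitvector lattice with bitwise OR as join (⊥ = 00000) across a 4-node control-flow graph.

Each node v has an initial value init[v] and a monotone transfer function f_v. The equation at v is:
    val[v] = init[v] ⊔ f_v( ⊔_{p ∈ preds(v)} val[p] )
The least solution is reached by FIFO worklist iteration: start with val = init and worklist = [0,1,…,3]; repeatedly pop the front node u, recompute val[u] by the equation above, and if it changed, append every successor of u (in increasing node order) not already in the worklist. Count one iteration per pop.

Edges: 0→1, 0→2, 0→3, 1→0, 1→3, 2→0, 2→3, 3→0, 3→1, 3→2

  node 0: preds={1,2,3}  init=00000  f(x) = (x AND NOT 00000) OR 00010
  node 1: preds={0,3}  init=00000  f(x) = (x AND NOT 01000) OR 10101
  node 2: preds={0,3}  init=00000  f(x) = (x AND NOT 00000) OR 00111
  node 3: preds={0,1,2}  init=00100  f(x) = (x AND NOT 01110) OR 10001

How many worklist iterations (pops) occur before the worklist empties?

Iteration log — 9 steps:
  step 1. node 0  ⊔preds=00100  new=00110  old=00000  +wl: 
  step 2. node 1  ⊔preds=00110  new=10111  old=00000  +wl: 0
  step 3. node 2  ⊔preds=00110  new=00111  old=00000  +wl: 
  step 4. node 3  ⊔preds=10111  new=10101  old=00100  +wl: 1,2
  step 5. node 0  ⊔preds=10111  new=10111  old=00110  +wl: 3
  step 6. node 1  ⊔preds=10111  new=10111  stable
  step 7. node 2  ⊔preds=10111  new=10111  old=00111  +wl: 0
  step 8. node 3  ⊔preds=10111  new=10101  stable
  step 9. node 0  ⊔preds=10111  new=10111  stable

Least fixpoint reached:
  node 0: 10111
  node 1: 10111
  node 2: 10111
  node 3: 10101

9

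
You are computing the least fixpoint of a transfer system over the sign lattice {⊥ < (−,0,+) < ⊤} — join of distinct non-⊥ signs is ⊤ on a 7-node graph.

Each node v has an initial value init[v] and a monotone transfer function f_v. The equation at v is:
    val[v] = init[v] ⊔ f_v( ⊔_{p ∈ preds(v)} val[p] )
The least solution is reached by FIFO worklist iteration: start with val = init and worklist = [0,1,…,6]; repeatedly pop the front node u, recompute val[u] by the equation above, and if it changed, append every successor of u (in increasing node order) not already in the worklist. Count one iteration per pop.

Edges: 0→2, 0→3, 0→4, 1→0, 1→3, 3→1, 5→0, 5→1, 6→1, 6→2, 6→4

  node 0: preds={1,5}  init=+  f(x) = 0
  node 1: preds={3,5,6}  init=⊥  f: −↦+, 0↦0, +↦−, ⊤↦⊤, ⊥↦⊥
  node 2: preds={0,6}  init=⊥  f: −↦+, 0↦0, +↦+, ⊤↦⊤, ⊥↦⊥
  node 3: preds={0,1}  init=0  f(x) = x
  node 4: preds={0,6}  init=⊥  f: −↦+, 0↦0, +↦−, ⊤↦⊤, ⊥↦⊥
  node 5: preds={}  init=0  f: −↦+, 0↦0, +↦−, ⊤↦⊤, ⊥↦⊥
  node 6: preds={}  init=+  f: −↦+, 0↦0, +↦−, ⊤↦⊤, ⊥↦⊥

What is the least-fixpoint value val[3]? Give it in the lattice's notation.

Trace (9 dequeues):
  [1] u=0 | in 0 | out ⊤ | prev + | push {}
  [2] u=1 | in ⊤ | out ⊤ | prev ⊥ | push {0}
  [3] u=2 | in ⊤ | out ⊤ | prev ⊥ | push {}
  [4] u=3 | in ⊤ | out ⊤ | prev 0 | push {1}
  [5] u=4 | in ⊤ | out ⊤ | prev ⊥ | push {}
  [6] u=5 | in ⊥ | out 0 | ==
  [7] u=6 | in ⊥ | out + | ==
  [8] u=0 | in ⊤ | out ⊤ | ==
  [9] u=1 | in ⊤ | out ⊤ | ==

Converged values:
  [0] ⊤
  [1] ⊤
  [2] ⊤
  [3] ⊤
  [4] ⊤
  [5] 0
  [6] +

⊤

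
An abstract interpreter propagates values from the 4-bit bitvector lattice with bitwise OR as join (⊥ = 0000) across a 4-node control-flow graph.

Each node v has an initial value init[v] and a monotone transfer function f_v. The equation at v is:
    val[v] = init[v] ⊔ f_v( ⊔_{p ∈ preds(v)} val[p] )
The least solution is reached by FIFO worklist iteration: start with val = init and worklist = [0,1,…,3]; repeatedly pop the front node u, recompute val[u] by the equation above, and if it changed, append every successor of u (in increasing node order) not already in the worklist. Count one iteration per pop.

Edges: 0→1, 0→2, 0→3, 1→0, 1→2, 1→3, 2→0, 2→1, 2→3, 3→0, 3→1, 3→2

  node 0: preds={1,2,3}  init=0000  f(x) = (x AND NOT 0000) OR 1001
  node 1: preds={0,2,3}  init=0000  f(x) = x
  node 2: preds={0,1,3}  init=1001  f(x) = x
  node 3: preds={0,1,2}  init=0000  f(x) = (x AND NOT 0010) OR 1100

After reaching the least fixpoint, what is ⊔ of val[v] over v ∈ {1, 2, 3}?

1101

Trace (10 dequeues):
  [1] u=0 | in 1001 | out 1001 | prev 0000 | push {}
  [2] u=1 | in 1001 | out 1001 | prev 0000 | push {0}
  [3] u=2 | in 1001 | out 1001 | ==
  [4] u=3 | in 1001 | out 1101 | prev 0000 | push {1,2}
  [5] u=0 | in 1101 | out 1101 | prev 1001 | push {3}
  [6] u=1 | in 1101 | out 1101 | prev 1001 | push {0}
  [7] u=2 | in 1101 | out 1101 | prev 1001 | push {1}
  [8] u=3 | in 1101 | out 1101 | ==
  [9] u=0 | in 1101 | out 1101 | ==
  [10] u=1 | in 1101 | out 1101 | ==

Converged values:
  [0] 1101
  [1] 1101
  [2] 1101
  [3] 1101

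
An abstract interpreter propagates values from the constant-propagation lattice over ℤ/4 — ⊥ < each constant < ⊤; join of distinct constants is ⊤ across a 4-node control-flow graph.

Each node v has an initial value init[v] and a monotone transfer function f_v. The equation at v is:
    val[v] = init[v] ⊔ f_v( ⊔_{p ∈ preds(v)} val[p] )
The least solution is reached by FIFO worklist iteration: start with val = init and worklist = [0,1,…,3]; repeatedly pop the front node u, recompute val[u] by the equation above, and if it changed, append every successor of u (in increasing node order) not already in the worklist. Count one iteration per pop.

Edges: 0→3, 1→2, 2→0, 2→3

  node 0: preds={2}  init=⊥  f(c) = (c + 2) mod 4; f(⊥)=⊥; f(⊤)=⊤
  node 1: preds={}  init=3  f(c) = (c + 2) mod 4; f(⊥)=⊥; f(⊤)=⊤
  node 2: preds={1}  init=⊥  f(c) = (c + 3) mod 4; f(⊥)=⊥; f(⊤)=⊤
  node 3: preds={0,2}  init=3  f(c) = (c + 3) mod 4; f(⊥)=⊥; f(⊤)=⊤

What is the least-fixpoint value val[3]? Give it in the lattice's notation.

Iteration log — 6 steps:
  step 1. node 0  ⊔preds=⊥  new=⊥  stable
  step 2. node 1  ⊔preds=⊥  new=3  stable
  step 3. node 2  ⊔preds=3  new=2  old=⊥  +wl: 0
  step 4. node 3  ⊔preds=2  new=⊤  old=3  +wl: 
  step 5. node 0  ⊔preds=2  new=0  old=⊥  +wl: 3
  step 6. node 3  ⊔preds=⊤  new=⊤  stable

Least fixpoint reached:
  node 0: 0
  node 1: 3
  node 2: 2
  node 3: ⊤

⊤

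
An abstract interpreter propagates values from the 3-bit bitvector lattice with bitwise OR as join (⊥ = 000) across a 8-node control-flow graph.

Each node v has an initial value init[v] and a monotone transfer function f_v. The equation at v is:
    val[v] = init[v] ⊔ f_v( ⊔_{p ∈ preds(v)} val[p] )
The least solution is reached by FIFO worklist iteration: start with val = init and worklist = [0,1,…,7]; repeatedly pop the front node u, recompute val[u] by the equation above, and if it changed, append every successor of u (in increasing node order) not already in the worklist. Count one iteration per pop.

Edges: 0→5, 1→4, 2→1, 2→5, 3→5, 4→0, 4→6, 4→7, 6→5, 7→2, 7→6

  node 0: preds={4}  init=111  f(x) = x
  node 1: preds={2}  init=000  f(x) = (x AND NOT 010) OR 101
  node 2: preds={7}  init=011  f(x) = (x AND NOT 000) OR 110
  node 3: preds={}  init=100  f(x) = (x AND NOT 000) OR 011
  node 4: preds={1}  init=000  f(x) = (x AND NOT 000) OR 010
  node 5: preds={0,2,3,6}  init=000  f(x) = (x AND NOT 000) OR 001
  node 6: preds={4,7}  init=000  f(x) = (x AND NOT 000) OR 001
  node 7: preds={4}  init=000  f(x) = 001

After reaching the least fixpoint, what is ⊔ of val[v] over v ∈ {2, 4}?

Trace (13 dequeues):
  [1] u=0 | in 000 | out 111 | ==
  [2] u=1 | in 011 | out 101 | prev 000 | push {}
  [3] u=2 | in 000 | out 111 | prev 011 | push {1}
  [4] u=3 | in 000 | out 111 | prev 100 | push {}
  [5] u=4 | in 101 | out 111 | prev 000 | push {0}
  [6] u=5 | in 111 | out 111 | prev 000 | push {}
  [7] u=6 | in 111 | out 111 | prev 000 | push {5}
  [8] u=7 | in 111 | out 001 | prev 000 | push {2,6}
  [9] u=1 | in 111 | out 101 | ==
  [10] u=0 | in 111 | out 111 | ==
  [11] u=5 | in 111 | out 111 | ==
  [12] u=2 | in 001 | out 111 | ==
  [13] u=6 | in 111 | out 111 | ==

Converged values:
  [0] 111
  [1] 101
  [2] 111
  [3] 111
  [4] 111
  [5] 111
  [6] 111
  [7] 001

111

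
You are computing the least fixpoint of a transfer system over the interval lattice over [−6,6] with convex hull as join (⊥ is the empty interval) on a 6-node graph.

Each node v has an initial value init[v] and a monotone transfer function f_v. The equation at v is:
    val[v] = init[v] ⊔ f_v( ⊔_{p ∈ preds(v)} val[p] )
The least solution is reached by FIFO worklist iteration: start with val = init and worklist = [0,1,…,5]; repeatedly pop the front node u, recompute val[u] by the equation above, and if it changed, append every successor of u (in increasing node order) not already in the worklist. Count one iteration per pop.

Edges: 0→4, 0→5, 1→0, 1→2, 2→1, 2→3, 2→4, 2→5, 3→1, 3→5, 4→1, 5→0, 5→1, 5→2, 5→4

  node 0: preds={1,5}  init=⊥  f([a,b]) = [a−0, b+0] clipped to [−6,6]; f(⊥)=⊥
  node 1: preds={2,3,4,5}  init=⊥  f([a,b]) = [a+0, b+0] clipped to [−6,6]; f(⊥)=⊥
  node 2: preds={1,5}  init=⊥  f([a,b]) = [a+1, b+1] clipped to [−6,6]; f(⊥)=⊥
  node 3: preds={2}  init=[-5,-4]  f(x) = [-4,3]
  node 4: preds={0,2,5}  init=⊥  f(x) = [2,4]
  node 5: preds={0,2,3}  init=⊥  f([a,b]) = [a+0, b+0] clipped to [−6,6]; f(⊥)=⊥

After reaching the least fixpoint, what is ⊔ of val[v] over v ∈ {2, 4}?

Iteration log — 24 steps:
  step 1. node 0  ⊔preds=⊥  new=⊥  stable
  step 2. node 1  ⊔preds=[-5,-4]  new=[-5,-4]  old=⊥  +wl: 0
  step 3. node 2  ⊔preds=[-5,-4]  new=[-4,-3]  old=⊥  +wl: 1
  step 4. node 3  ⊔preds=[-4,-3]  new=[-5,3]  old=[-5,-4]  +wl: 
  step 5. node 4  ⊔preds=[-4,-3]  new=[2,4]  old=⊥  +wl: 
  step 6. node 5  ⊔preds=[-5,3]  new=[-5,3]  old=⊥  +wl: 2,4
  step 7. node 0  ⊔preds=[-5,3]  new=[-5,3]  old=⊥  +wl: 5
  step 8. node 1  ⊔preds=[-5,4]  new=[-5,4]  old=[-5,-4]  +wl: 0
  step 9. node 2  ⊔preds=[-5,4]  new=[-4,5]  old=[-4,-3]  +wl: 1,3
  step 10. node 4  ⊔preds=[-5,5]  new=[2,4]  stable
  step 11. node 5  ⊔preds=[-5,5]  new=[-5,5]  old=[-5,3]  +wl: 2,4
  step 12. node 0  ⊔preds=[-5,5]  new=[-5,5]  old=[-5,3]  +wl: 5
  step 13. node 1  ⊔preds=[-5,5]  new=[-5,5]  old=[-5,4]  +wl: 0
  step 14. node 3  ⊔preds=[-4,5]  new=[-5,3]  stable
  step 15. node 2  ⊔preds=[-5,5]  new=[-4,6]  old=[-4,5]  +wl: 1,3
  step 16. node 4  ⊔preds=[-5,6]  new=[2,4]  stable
  step 17. node 5  ⊔preds=[-5,6]  new=[-5,6]  old=[-5,5]  +wl: 2,4
  step 18. node 0  ⊔preds=[-5,6]  new=[-5,6]  old=[-5,5]  +wl: 5
  step 19. node 1  ⊔preds=[-5,6]  new=[-5,6]  old=[-5,5]  +wl: 0
  step 20. node 3  ⊔preds=[-4,6]  new=[-5,3]  stable
  step 21. node 2  ⊔preds=[-5,6]  new=[-4,6]  stable
  step 22. node 4  ⊔preds=[-5,6]  new=[2,4]  stable
  step 23. node 5  ⊔preds=[-5,6]  new=[-5,6]  stable
  step 24. node 0  ⊔preds=[-5,6]  new=[-5,6]  stable

Least fixpoint reached:
  node 0: [-5,6]
  node 1: [-5,6]
  node 2: [-4,6]
  node 3: [-5,3]
  node 4: [2,4]
  node 5: [-5,6]

[-4,6]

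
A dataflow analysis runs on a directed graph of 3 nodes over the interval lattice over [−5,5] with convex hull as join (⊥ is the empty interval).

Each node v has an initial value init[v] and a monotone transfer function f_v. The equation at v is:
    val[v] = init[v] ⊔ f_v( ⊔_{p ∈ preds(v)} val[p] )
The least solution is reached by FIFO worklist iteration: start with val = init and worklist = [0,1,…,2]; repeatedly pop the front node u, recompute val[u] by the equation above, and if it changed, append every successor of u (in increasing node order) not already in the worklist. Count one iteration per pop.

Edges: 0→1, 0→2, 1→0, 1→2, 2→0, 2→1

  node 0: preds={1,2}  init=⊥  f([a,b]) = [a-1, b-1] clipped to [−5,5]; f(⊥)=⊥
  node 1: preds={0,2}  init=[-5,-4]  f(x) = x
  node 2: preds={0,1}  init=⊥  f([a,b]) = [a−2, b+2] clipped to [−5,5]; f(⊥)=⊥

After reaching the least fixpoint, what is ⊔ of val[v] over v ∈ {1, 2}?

[-5,5]

Trace (19 dequeues):
  [1] u=0 | in [-5,-4] | out [-5,-5] | prev ⊥ | push {}
  [2] u=1 | in [-5,-5] | out [-5,-4] | ==
  [3] u=2 | in [-5,-4] | out [-5,-2] | prev ⊥ | push {0,1}
  [4] u=0 | in [-5,-2] | out [-5,-3] | prev [-5,-5] | push {2}
  [5] u=1 | in [-5,-2] | out [-5,-2] | prev [-5,-4] | push {0}
  [6] u=2 | in [-5,-2] | out [-5,0] | prev [-5,-2] | push {1}
  [7] u=0 | in [-5,0] | out [-5,-1] | prev [-5,-3] | push {2}
  [8] u=1 | in [-5,0] | out [-5,0] | prev [-5,-2] | push {0}
  [9] u=2 | in [-5,0] | out [-5,2] | prev [-5,0] | push {1}
  [10] u=0 | in [-5,2] | out [-5,1] | prev [-5,-1] | push {2}
  [11] u=1 | in [-5,2] | out [-5,2] | prev [-5,0] | push {0}
  [12] u=2 | in [-5,2] | out [-5,4] | prev [-5,2] | push {1}
  [13] u=0 | in [-5,4] | out [-5,3] | prev [-5,1] | push {2}
  [14] u=1 | in [-5,4] | out [-5,4] | prev [-5,2] | push {0}
  [15] u=2 | in [-5,4] | out [-5,5] | prev [-5,4] | push {1}
  [16] u=0 | in [-5,5] | out [-5,4] | prev [-5,3] | push {2}
  [17] u=1 | in [-5,5] | out [-5,5] | prev [-5,4] | push {0}
  [18] u=2 | in [-5,5] | out [-5,5] | ==
  [19] u=0 | in [-5,5] | out [-5,4] | ==

Converged values:
  [0] [-5,4]
  [1] [-5,5]
  [2] [-5,5]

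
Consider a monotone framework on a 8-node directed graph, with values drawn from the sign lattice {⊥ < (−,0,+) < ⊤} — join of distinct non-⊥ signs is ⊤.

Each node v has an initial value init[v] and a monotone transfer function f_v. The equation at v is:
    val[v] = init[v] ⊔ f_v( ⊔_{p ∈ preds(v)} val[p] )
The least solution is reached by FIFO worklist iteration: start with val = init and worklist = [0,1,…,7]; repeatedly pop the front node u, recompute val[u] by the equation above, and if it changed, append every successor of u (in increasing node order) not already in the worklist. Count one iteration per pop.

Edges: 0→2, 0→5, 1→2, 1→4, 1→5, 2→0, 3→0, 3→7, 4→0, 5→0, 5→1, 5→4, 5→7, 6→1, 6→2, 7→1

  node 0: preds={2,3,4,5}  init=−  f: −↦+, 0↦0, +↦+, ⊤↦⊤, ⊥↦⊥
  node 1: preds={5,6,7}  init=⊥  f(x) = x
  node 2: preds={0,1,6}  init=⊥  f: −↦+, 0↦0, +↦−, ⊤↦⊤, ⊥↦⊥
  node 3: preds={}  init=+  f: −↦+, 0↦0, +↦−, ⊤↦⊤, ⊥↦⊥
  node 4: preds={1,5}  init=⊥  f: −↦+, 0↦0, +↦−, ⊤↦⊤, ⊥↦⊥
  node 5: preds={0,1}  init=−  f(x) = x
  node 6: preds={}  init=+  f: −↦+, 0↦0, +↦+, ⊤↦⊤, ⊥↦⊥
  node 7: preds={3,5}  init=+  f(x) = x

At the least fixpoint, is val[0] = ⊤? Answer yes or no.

yes

Worklist (11 pops):
  #1 pop 0: in=⊤ → ⊤ (was −); enqueue []
  #2 pop 1: in=⊤ → ⊤ (was ⊥); enqueue []
  #3 pop 2: in=⊤ → ⊤ (was ⊥); enqueue [0]
  #4 pop 3: in=⊥ → + (no change)
  #5 pop 4: in=⊤ → ⊤ (was ⊥); enqueue []
  #6 pop 5: in=⊤ → ⊤ (was −); enqueue [1,4]
  #7 pop 6: in=⊥ → + (no change)
  #8 pop 7: in=⊤ → ⊤ (was +); enqueue []
  #9 pop 0: in=⊤ → ⊤ (no change)
  #10 pop 1: in=⊤ → ⊤ (no change)
  #11 pop 4: in=⊤ → ⊤ (no change)

Fixpoint:
  val[0] = ⊤
  val[1] = ⊤
  val[2] = ⊤
  val[3] = +
  val[4] = ⊤
  val[5] = ⊤
  val[6] = +
  val[7] = ⊤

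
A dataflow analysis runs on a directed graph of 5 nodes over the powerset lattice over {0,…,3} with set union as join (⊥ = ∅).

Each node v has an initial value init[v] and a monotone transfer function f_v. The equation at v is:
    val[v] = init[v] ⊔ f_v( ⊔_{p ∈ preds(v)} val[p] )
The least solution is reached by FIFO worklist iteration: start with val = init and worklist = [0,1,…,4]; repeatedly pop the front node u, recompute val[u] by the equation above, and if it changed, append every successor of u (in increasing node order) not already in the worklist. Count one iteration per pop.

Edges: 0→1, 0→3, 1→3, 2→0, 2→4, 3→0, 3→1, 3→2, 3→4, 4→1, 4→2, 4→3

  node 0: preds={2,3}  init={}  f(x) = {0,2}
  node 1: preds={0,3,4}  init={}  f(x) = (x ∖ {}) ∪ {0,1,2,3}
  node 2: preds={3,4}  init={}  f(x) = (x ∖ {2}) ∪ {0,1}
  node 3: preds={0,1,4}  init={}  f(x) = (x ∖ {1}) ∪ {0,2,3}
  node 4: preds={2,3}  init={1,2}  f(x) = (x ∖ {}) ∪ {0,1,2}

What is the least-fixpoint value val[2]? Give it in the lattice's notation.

Worklist (11 pops):
  #1 pop 0: in={} → {0,2} (was {}); enqueue []
  #2 pop 1: in={0,1,2} → {0,1,2,3} (was {}); enqueue []
  #3 pop 2: in={1,2} → {0,1} (was {}); enqueue [0]
  #4 pop 3: in={0,1,2,3} → {0,2,3} (was {}); enqueue [1,2]
  #5 pop 4: in={0,1,2,3} → {0,1,2,3} (was {1,2}); enqueue [3]
  #6 pop 0: in={0,1,2,3} → {0,2} (no change)
  #7 pop 1: in={0,1,2,3} → {0,1,2,3} (no change)
  #8 pop 2: in={0,1,2,3} → {0,1,3} (was {0,1}); enqueue [0,4]
  #9 pop 3: in={0,1,2,3} → {0,2,3} (no change)
  #10 pop 0: in={0,1,2,3} → {0,2} (no change)
  #11 pop 4: in={0,1,2,3} → {0,1,2,3} (no change)

Fixpoint:
  val[0] = {0,2}
  val[1] = {0,1,2,3}
  val[2] = {0,1,3}
  val[3] = {0,2,3}
  val[4] = {0,1,2,3}

{0,1,3}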